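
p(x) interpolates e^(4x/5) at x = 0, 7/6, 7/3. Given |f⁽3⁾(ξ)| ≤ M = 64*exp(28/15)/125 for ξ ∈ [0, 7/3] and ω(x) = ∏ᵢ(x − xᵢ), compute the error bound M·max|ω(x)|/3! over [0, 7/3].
2744*sqrt(3)*exp(28/15)/91125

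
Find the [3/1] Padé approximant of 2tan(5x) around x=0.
250*x**3/3 + 10*x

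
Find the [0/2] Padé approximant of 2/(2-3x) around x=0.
1/(1 - 3*x/2)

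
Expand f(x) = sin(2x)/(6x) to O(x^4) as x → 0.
1/3 - 2*x**2/9 + O(x**4)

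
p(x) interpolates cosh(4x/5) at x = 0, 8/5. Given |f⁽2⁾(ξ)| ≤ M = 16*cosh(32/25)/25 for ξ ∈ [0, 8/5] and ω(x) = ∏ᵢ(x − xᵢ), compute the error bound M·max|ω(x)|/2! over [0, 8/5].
128*cosh(32/25)/625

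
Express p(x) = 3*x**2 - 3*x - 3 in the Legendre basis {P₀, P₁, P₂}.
(-2)P₀ + (-3)P₁ + (2)P₂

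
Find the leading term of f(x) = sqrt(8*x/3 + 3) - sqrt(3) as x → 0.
4*sqrt(3)*x/9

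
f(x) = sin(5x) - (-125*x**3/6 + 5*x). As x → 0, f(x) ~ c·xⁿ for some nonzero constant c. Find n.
5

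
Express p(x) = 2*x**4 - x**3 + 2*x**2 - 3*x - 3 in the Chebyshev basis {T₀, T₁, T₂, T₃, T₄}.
(-5/4)T₀ + (-15/4)T₁ + (2)T₂ + (-1/4)T₃ + (1/4)T₄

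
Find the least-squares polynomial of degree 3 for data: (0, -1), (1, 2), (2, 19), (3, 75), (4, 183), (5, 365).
-17/21 + (-1/126)x + (-89/84)x² + (113/36)x³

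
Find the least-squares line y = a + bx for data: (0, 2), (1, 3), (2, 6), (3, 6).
a = 2, b = 3/2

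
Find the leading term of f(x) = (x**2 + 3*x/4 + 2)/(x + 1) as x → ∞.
x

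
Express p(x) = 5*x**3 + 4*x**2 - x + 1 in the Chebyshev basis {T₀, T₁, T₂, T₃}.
(3)T₀ + (11/4)T₁ + (2)T₂ + (5/4)T₃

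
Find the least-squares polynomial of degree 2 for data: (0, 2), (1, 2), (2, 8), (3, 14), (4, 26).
64/35 + (-6/7)x + (12/7)x²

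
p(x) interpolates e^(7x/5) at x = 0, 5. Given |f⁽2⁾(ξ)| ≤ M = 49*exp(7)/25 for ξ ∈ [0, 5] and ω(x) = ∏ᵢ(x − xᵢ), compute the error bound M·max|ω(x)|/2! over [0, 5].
49*exp(7)/8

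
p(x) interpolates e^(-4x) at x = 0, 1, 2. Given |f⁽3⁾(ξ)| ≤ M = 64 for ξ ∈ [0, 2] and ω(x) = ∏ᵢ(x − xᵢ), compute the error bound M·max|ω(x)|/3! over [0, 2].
64*sqrt(3)/27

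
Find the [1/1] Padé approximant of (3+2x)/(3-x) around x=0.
(2*x/3 + 1)/(1 - x/3)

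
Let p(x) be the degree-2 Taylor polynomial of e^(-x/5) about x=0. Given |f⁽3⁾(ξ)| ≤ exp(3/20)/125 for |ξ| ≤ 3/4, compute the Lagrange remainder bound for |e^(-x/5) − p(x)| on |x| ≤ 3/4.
9*exp(3/20)/16000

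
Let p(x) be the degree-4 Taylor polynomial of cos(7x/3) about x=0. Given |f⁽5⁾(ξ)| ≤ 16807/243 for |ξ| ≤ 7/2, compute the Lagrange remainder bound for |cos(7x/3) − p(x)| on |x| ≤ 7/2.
282475249/933120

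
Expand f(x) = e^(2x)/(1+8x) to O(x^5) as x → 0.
1 - 6*x + 50*x**2 - 1196*x**3/3 + 3190*x**4 + O(x**5)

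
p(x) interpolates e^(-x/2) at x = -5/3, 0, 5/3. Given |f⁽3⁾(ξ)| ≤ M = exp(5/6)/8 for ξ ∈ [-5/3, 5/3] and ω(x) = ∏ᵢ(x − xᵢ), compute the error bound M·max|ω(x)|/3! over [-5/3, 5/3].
125*sqrt(3)*exp(5/6)/5832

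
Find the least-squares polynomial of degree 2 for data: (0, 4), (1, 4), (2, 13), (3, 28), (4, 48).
25/7 + (-68/35)x + (23/7)x²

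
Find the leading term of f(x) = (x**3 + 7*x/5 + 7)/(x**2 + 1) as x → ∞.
x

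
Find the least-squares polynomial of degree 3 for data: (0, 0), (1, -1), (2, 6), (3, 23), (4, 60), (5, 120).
-2/21 + (-223/126)x + (25/84)x² + (35/36)x³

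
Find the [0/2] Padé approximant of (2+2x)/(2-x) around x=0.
1/(3*x**2/2 - 3*x/2 + 1)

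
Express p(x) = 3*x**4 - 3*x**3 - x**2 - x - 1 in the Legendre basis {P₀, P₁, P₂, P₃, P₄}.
(-11/15)P₀ + (-14/5)P₁ + (22/21)P₂ + (-6/5)P₃ + (24/35)P₄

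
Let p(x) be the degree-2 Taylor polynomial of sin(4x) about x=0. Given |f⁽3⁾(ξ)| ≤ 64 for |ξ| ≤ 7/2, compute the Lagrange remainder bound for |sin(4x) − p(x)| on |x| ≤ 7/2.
1372/3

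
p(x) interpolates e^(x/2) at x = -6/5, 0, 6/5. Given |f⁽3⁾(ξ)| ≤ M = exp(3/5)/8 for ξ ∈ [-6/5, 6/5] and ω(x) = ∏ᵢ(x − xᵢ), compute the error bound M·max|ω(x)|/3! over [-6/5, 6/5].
sqrt(3)*exp(3/5)/125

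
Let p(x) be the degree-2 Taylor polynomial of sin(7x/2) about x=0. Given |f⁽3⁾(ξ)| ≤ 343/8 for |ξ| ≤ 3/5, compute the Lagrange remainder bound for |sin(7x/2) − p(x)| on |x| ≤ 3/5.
3087/2000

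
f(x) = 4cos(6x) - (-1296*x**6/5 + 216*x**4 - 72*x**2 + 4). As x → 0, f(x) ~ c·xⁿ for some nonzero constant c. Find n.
8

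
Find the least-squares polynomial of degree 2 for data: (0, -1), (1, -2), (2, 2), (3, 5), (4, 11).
-47/35 + (-43/70)x + (13/14)x²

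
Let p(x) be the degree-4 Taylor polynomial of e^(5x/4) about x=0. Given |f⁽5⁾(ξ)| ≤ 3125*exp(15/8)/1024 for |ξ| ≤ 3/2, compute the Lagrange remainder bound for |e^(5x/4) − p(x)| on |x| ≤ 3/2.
50625*exp(15/8)/262144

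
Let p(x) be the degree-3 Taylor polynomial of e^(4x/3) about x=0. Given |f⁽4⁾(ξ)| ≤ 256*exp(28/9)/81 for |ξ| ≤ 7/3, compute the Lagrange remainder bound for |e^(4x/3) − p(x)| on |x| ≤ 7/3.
76832*exp(28/9)/19683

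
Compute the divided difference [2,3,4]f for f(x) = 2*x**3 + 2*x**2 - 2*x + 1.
20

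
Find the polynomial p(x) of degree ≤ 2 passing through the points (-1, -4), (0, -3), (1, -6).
-2*x**2 - x - 3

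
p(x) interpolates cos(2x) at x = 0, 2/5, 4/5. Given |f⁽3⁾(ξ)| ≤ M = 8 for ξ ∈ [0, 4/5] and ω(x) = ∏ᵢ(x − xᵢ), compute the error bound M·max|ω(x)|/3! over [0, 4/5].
64*sqrt(3)/3375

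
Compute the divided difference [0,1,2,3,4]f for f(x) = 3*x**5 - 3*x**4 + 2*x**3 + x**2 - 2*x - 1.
27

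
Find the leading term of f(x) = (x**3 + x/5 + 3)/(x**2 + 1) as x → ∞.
x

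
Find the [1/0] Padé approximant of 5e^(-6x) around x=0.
5 - 30*x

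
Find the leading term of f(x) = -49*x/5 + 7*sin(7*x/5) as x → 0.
-2401*x**3/750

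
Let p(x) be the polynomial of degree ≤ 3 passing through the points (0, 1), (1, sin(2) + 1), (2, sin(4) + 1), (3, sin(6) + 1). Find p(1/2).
sin(6)/16 - 5*sin(4)/16 + 15*sin(2)/16 + 1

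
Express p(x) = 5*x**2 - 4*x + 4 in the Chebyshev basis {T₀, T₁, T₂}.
(13/2)T₀ + (-4)T₁ + (5/2)T₂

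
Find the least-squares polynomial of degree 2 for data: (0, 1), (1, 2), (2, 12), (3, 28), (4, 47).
2/5 + (-1/5)x + (3)x²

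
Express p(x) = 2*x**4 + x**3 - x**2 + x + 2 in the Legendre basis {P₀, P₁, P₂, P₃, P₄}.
(31/15)P₀ + (8/5)P₁ + (10/21)P₂ + (2/5)P₃ + (16/35)P₄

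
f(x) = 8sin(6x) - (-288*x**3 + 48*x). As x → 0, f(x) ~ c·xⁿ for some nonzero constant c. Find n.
5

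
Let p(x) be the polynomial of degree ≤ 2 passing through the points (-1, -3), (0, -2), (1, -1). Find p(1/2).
-3/2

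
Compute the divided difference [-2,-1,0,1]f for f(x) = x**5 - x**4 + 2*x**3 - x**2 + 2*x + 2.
9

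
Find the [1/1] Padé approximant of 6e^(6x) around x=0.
(18*x + 6)/(1 - 3*x)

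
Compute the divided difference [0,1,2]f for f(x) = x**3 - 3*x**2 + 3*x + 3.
0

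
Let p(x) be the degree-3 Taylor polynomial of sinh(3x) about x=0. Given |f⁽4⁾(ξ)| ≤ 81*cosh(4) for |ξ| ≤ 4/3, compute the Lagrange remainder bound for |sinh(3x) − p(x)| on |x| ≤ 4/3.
32*cosh(4)/3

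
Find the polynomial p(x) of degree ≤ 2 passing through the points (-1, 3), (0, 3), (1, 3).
3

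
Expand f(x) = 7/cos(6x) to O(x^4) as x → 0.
7 + 126*x**2 + O(x**4)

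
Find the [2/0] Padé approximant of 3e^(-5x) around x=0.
75*x**2/2 - 15*x + 3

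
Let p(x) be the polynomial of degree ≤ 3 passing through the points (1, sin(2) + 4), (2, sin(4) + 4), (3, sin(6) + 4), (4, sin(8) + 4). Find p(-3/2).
385*sin(6)/16 - 105*sin(8)/16 + 4 + 231*sin(2)/16 - 495*sin(4)/16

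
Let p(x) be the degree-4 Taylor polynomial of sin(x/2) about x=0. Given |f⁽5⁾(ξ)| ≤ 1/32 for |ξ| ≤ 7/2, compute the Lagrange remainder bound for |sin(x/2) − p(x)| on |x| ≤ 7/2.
16807/122880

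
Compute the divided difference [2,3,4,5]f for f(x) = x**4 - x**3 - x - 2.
13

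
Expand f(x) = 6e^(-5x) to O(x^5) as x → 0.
6 - 30*x + 75*x**2 - 125*x**3 + 625*x**4/4 + O(x**5)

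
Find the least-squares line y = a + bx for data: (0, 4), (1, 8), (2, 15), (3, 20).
a = 7/2, b = 11/2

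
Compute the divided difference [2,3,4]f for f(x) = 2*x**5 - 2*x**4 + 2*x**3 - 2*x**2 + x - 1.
476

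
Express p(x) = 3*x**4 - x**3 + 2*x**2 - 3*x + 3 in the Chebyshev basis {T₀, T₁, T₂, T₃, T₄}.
(41/8)T₀ + (-15/4)T₁ + (5/2)T₂ + (-1/4)T₃ + (3/8)T₄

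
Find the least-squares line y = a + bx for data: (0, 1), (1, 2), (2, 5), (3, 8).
a = 2/5, b = 12/5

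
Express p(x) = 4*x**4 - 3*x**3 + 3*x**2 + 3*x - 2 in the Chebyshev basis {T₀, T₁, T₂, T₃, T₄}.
T₀ + (3/4)T₁ + (7/2)T₂ + (-3/4)T₃ + (1/2)T₄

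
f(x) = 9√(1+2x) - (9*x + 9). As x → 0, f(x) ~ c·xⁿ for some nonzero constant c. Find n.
2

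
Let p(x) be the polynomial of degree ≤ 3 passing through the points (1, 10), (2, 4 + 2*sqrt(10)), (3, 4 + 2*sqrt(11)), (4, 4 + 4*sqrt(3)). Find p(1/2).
-35*sqrt(10)/8 - 5*sqrt(3)/4 + 21*sqrt(11)/8 + 137/8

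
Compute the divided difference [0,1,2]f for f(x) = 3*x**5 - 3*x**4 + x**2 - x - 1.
25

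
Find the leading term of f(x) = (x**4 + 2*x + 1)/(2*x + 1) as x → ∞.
x**3/2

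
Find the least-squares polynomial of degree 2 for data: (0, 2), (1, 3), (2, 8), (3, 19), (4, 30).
12/7 + (-8/35)x + (13/7)x²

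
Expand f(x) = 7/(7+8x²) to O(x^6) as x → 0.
1 - 8*x**2/7 + 64*x**4/49 + O(x**6)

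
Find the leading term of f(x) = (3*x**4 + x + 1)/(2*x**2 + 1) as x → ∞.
3*x**2/2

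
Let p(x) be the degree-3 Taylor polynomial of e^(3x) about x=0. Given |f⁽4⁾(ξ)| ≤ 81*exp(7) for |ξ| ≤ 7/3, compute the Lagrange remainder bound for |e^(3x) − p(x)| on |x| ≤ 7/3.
2401*exp(7)/24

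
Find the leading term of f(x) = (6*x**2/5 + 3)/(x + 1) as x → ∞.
6*x/5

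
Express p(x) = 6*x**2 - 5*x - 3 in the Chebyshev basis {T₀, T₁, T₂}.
(-5)T₁ + (3)T₂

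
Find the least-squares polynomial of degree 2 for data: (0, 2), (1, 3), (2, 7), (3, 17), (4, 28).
67/35 + (-29/35)x + (13/7)x²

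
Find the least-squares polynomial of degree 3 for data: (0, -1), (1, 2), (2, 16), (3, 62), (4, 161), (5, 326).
-47/63 + (701/378)x + (-185/63)x² + (169/54)x³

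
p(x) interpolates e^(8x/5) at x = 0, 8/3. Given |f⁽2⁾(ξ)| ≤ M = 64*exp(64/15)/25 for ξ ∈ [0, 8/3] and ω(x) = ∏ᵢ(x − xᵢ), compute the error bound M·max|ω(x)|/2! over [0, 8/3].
512*exp(64/15)/225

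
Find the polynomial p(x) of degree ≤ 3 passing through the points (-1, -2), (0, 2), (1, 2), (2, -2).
-2*x**2 + 2*x + 2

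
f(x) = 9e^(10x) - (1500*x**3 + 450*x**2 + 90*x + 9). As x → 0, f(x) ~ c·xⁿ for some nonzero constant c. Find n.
4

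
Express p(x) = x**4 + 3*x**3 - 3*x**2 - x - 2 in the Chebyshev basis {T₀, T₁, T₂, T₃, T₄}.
(-25/8)T₀ + (5/4)T₁ - T₂ + (3/4)T₃ + (1/8)T₄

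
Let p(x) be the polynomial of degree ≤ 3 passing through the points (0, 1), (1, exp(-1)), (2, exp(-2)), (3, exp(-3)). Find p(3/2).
(-exp(3) - 1 + 9*e + 9*exp(2))*exp(-3)/16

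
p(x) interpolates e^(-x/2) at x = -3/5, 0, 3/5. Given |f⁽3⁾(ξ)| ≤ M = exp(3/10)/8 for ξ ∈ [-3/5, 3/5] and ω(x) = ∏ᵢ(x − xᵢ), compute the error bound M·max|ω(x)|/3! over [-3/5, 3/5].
sqrt(3)*exp(3/10)/1000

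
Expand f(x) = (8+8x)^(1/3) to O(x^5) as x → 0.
2 + 2*x/3 - 2*x**2/9 + 10*x**3/81 - 20*x**4/243 + O(x**5)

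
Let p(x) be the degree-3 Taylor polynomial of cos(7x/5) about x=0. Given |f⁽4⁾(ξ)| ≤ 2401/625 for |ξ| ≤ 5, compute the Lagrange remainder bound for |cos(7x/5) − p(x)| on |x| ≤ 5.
2401/24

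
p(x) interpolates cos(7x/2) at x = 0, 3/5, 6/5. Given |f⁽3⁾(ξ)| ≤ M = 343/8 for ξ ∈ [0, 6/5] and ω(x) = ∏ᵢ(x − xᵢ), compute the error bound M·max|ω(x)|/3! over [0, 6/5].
343*sqrt(3)/1000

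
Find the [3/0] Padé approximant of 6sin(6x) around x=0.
-216*x**3 + 36*x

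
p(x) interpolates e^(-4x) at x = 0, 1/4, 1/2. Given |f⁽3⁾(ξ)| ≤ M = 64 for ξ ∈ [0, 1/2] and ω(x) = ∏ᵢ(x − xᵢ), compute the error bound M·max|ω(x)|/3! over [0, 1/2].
sqrt(3)/27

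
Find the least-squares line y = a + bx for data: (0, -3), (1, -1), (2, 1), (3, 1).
a = -13/5, b = 7/5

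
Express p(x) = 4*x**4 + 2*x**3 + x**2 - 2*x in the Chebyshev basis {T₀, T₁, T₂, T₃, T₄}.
(2)T₀ + (-1/2)T₁ + (5/2)T₂ + (1/2)T₃ + (1/2)T₄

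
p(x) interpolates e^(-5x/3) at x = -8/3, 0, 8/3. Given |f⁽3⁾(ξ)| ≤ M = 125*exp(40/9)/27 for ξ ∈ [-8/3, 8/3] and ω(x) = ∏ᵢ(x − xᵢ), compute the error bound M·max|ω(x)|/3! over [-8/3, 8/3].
64000*sqrt(3)*exp(40/9)/19683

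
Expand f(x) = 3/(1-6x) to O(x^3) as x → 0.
3 + 18*x + 108*x**2 + O(x**3)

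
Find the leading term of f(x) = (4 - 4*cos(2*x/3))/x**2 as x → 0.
8/9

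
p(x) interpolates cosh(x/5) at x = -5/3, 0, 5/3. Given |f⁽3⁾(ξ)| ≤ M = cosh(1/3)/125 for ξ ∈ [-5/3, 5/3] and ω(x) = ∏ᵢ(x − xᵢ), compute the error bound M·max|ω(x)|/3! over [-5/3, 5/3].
sqrt(3)*cosh(1/3)/729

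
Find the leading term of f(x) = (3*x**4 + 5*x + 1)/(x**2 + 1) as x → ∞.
3*x**2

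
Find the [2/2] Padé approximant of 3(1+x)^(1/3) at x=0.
(7*x**2/9 + 7*x/2 + 3)/(5*x**2/54 + 5*x/6 + 1)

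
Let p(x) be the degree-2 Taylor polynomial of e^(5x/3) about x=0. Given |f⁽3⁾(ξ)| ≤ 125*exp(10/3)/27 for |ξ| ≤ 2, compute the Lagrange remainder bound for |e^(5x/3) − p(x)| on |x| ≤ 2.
500*exp(10/3)/81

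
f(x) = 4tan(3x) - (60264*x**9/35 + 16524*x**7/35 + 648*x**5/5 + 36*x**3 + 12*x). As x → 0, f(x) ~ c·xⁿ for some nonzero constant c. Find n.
11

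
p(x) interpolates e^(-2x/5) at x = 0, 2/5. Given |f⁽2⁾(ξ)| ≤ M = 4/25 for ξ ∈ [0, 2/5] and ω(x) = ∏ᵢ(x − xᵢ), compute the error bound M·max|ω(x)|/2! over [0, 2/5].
2/625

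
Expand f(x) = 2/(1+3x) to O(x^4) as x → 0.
2 - 6*x + 18*x**2 - 54*x**3 + O(x**4)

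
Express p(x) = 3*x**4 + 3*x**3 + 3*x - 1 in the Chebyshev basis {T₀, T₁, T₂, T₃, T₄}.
(1/8)T₀ + (21/4)T₁ + (3/2)T₂ + (3/4)T₃ + (3/8)T₄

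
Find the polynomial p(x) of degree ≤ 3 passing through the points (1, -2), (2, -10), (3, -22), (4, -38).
-2*x**2 - 2*x + 2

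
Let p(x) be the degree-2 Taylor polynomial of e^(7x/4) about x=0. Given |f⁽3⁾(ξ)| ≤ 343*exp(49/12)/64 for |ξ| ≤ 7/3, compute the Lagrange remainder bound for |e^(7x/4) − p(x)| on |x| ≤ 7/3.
117649*exp(49/12)/10368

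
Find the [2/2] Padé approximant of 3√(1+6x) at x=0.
(135*x**2/4 + 45*x/2 + 3)/(9*x**2/4 + 9*x/2 + 1)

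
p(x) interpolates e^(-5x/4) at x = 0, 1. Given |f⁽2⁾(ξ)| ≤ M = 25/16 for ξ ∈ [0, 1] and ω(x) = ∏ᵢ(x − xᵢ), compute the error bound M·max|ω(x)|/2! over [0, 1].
25/128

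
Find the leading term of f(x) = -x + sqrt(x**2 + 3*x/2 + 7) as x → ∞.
3/4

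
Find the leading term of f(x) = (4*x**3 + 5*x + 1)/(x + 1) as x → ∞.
4*x**2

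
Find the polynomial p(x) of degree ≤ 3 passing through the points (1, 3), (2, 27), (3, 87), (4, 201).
3*x**3 + 3*x - 3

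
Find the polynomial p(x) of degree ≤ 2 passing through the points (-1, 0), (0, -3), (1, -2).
2*x**2 - x - 3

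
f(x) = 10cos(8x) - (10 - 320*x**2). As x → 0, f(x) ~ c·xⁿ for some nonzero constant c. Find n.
4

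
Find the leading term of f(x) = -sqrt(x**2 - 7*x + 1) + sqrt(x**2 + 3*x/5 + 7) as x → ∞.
19/5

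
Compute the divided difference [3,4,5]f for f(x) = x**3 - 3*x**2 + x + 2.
9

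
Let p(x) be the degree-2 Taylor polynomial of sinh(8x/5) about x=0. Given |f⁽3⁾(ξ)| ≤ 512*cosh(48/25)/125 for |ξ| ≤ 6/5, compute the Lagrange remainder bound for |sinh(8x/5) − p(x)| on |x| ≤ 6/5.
18432*cosh(48/25)/15625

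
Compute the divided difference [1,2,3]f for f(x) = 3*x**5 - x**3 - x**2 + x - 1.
263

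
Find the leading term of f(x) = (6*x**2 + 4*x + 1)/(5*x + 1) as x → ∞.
6*x/5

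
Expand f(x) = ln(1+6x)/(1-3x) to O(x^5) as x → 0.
6*x + 72*x**3 - 108*x**4 + O(x**5)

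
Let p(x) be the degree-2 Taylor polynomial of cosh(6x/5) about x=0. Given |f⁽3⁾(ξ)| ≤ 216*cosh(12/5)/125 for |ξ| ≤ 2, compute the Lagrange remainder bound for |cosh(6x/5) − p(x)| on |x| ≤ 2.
288*cosh(12/5)/125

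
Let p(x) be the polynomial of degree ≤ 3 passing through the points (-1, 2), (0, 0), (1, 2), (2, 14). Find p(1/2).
1/8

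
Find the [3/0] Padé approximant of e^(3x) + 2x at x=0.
9*x**3/2 + 9*x**2/2 + 5*x + 1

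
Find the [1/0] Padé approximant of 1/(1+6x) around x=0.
1 - 6*x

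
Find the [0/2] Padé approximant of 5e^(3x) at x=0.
5/(9*x**2/2 - 3*x + 1)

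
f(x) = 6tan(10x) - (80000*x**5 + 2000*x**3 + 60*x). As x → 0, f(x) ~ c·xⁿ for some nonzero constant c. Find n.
7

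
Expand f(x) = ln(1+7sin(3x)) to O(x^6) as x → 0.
21*x - 441*x**2/2 + 6111*x**3/2 - 191835*x**4/4 + 6423543*x**5/8 + O(x**6)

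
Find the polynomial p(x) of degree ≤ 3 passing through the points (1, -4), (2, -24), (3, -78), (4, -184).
-3*x**3 + x**2 - 2*x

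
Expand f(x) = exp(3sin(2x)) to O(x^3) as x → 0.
1 + 6*x + 18*x**2 + O(x**3)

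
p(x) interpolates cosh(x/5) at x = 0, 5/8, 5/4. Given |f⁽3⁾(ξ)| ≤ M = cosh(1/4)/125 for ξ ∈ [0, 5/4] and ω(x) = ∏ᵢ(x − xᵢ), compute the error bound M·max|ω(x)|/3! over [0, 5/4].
sqrt(3)*cosh(1/4)/13824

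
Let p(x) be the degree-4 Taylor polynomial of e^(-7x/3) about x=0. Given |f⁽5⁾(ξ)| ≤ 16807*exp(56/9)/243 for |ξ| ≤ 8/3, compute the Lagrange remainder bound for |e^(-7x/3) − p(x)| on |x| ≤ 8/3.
68841472*exp(56/9)/885735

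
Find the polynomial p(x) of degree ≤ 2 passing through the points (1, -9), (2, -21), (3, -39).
-3*x**2 - 3*x - 3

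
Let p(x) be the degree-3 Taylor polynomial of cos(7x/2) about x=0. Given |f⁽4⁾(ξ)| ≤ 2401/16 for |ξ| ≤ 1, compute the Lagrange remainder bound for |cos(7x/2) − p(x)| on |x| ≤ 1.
2401/384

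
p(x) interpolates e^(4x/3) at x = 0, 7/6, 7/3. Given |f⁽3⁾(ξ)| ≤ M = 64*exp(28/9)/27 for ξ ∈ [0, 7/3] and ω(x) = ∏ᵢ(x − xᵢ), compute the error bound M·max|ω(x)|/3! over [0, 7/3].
2744*sqrt(3)*exp(28/9)/19683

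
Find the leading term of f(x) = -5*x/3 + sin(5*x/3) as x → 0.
-125*x**3/162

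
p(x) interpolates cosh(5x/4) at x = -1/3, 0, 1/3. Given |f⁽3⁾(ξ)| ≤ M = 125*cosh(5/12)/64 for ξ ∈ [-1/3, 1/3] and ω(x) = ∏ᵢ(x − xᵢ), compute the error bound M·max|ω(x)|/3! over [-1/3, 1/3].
125*sqrt(3)*cosh(5/12)/46656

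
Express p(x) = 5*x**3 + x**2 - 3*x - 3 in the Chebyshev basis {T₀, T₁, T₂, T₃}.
(-5/2)T₀ + (3/4)T₁ + (1/2)T₂ + (5/4)T₃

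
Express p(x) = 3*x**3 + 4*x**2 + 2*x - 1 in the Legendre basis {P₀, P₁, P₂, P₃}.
(1/3)P₀ + (19/5)P₁ + (8/3)P₂ + (6/5)P₃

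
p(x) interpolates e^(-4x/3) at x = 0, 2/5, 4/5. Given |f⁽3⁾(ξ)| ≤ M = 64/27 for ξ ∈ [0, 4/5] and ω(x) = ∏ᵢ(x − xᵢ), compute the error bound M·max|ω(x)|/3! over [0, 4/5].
512*sqrt(3)/91125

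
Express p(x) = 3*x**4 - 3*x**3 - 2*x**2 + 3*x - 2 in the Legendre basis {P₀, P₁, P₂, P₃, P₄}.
(-31/15)P₀ + (6/5)P₁ + (8/21)P₂ + (-6/5)P₃ + (24/35)P₄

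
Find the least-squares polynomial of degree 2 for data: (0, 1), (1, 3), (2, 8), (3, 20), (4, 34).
36/35 + (-39/70)x + (31/14)x²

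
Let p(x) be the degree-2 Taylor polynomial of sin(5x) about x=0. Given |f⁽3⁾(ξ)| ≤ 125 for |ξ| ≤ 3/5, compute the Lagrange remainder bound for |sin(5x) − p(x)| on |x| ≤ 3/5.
9/2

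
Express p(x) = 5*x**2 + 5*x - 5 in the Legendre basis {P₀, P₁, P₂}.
(-10/3)P₀ + (5)P₁ + (10/3)P₂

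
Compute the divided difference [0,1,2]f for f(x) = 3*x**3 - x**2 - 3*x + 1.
8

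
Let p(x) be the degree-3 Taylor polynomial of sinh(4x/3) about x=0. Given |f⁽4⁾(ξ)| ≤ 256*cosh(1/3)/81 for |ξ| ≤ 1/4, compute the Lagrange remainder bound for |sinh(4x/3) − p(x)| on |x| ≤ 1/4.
cosh(1/3)/1944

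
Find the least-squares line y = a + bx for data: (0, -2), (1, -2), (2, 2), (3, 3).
a = -13/5, b = 19/10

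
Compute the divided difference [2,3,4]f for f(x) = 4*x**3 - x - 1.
36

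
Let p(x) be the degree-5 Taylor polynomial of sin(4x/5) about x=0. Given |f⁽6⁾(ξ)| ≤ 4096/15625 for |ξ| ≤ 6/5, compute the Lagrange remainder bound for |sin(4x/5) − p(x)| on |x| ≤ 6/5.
1327104/1220703125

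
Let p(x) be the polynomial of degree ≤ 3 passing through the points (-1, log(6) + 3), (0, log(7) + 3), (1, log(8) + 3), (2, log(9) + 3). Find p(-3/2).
log(192*2**(1/8)*3**(9/16)*7**(13/16)/343) + 3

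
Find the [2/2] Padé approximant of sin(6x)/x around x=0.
(6 - 126*x**2/5)/(9*x**2/5 + 1)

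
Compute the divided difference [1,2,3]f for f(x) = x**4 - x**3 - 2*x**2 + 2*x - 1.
17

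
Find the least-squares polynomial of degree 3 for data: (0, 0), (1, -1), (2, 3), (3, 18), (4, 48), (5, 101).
-1/21 + (-88/63)x + (-17/42)x² + (17/18)x³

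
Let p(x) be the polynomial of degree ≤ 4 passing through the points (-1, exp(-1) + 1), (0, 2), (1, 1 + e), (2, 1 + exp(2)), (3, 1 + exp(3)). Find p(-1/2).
(35 + e*(-70*e - 5*exp(3) + 28*exp(2) + 268))*exp(-1)/128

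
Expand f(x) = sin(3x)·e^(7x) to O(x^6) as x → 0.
3*x + 21*x**2 + 69*x**3 + 140*x**4 + 1919*x**5/10 + O(x**6)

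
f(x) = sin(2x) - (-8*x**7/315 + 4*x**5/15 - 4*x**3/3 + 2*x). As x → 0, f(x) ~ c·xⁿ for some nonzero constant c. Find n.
9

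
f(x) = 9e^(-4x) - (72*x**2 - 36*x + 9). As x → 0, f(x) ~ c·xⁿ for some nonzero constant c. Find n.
3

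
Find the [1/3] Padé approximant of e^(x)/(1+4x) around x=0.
(15*x/44 + 1)/(169*x**3/264 - 109*x**2/44 + 147*x/44 + 1)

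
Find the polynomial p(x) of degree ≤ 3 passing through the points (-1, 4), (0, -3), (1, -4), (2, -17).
-3*x**3 + 3*x**2 - x - 3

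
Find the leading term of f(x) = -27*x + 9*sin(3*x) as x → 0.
-81*x**3/2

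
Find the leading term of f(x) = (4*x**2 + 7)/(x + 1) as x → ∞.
4*x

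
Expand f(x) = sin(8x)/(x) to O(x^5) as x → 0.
8 - 256*x**2/3 + 4096*x**4/15 + O(x**5)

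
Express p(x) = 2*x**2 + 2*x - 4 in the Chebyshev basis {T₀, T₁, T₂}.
(-3)T₀ + (2)T₁ + T₂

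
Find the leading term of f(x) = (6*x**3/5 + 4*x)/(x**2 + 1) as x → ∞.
6*x/5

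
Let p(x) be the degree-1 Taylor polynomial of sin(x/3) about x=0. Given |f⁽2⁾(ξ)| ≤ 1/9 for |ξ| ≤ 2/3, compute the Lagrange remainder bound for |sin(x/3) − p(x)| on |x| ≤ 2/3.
2/81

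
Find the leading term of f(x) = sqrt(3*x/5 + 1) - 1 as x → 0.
3*x/10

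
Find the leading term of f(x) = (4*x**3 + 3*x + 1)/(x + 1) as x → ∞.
4*x**2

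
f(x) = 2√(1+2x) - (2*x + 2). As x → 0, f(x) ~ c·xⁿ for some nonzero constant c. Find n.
2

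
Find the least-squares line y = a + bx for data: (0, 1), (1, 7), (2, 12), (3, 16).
a = 3/2, b = 5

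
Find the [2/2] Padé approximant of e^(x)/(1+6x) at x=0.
(397*x**2/2316 + 259*x/386 + 1)/(-4571*x**2/2316 + 2189*x/386 + 1)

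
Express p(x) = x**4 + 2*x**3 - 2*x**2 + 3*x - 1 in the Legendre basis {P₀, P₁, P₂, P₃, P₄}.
(-22/15)P₀ + (21/5)P₁ + (-16/21)P₂ + (4/5)P₃ + (8/35)P₄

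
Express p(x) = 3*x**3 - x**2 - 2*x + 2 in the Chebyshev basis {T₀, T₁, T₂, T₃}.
(3/2)T₀ + (1/4)T₁ + (-1/2)T₂ + (3/4)T₃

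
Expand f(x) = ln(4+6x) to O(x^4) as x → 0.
log(4) + 3*x/2 - 9*x**2/8 + 9*x**3/8 + O(x**4)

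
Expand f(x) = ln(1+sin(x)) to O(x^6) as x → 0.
x - x**2/2 + x**3/6 - x**4/12 + x**5/24 + O(x**6)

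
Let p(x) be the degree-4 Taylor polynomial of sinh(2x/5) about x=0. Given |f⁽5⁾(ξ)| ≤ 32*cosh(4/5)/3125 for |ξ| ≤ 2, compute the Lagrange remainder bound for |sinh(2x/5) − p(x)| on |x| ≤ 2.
128*cosh(4/5)/46875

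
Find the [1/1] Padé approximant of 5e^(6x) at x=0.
(15*x + 5)/(1 - 3*x)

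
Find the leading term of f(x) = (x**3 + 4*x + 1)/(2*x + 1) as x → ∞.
x**2/2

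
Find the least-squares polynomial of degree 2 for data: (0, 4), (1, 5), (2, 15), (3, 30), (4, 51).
127/35 + (-67/70)x + (45/14)x²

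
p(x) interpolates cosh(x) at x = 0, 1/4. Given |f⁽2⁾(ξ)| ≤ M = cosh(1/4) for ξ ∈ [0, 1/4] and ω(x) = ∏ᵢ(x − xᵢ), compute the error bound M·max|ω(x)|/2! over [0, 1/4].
cosh(1/4)/128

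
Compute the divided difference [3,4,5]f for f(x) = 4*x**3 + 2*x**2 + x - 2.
50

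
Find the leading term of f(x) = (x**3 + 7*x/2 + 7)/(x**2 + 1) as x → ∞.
x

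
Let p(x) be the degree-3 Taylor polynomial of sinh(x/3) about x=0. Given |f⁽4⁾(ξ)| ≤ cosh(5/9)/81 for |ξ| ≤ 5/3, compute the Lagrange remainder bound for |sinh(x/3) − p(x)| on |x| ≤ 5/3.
625*cosh(5/9)/157464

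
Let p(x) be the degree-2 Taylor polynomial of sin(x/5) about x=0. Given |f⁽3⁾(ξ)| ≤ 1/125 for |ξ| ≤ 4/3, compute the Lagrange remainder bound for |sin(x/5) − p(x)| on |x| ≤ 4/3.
32/10125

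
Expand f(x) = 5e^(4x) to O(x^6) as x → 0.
5 + 20*x + 40*x**2 + 160*x**3/3 + 160*x**4/3 + 128*x**5/3 + O(x**6)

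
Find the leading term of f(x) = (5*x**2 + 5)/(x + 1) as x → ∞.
5*x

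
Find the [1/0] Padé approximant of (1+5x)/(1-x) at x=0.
6*x + 1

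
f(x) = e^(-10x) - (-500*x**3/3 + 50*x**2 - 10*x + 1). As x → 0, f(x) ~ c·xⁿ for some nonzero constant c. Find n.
4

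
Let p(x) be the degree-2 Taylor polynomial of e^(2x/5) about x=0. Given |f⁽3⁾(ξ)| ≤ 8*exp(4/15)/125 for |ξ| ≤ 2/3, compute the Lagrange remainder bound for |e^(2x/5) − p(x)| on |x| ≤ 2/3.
32*exp(4/15)/10125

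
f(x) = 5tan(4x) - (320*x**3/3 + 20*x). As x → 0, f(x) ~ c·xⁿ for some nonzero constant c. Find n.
5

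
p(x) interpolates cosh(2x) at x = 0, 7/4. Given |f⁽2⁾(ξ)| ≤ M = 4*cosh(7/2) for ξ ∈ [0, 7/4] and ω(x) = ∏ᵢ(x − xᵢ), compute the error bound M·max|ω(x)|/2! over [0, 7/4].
49*cosh(7/2)/32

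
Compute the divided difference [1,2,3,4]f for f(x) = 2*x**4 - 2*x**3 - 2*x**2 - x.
18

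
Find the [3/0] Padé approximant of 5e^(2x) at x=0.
20*x**3/3 + 10*x**2 + 10*x + 5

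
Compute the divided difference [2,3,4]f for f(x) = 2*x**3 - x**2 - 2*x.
17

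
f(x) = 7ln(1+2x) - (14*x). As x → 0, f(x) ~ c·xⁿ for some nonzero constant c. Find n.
2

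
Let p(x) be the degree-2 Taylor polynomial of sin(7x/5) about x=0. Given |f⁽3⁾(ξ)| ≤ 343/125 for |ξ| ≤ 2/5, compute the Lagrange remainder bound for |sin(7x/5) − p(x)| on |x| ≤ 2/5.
1372/46875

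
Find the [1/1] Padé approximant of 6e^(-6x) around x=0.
(6 - 18*x)/(3*x + 1)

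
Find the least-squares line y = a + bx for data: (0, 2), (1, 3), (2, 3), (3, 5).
a = 19/10, b = 9/10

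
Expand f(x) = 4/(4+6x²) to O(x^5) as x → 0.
1 - 3*x**2/2 + 9*x**4/4 + O(x**5)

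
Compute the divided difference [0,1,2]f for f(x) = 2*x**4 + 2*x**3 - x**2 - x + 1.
19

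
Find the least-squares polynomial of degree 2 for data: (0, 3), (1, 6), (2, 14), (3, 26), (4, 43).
104/35 + (6/7)x + (16/7)x²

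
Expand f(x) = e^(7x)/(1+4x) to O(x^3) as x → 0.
1 + 3*x + 25*x**2/2 + O(x**3)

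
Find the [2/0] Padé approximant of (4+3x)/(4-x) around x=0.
x**2/4 + x + 1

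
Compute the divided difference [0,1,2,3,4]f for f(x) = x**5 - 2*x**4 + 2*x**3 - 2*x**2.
8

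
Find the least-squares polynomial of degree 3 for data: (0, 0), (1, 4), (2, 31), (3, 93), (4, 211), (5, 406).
-5/14 + (167/84)x + (3/7)x² + (37/12)x³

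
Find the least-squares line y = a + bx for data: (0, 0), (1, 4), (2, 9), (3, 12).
a = 1/10, b = 41/10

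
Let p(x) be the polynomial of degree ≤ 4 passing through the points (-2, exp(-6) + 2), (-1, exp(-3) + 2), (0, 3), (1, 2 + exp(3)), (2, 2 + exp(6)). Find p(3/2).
(-5 + 28*exp(3) + (186 + 140*exp(3) + 35*exp(6))*exp(6))*exp(-6)/128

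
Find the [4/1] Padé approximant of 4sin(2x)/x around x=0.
16*x**4/15 - 16*x**2/3 + 8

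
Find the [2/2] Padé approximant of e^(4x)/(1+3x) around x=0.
(104*x**2/33 + 28*x/11 + 1)/(-112*x**2/33 + 17*x/11 + 1)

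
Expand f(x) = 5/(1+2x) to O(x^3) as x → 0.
5 - 10*x + 20*x**2 + O(x**3)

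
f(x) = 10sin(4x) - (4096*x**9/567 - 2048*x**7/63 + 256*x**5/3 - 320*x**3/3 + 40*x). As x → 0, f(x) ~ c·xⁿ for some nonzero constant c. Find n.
11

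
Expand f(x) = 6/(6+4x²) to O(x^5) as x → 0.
1 - 2*x**2/3 + 4*x**4/9 + O(x**5)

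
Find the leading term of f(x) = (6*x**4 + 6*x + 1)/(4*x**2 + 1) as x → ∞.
3*x**2/2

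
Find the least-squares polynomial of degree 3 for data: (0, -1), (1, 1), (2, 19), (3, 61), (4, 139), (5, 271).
-85/63 + (206/189)x + (25/126)x² + (113/54)x³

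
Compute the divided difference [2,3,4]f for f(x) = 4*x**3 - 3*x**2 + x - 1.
33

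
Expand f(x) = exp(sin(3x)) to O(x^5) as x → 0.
1 + 3*x + 9*x**2/2 - 81*x**4/8 + O(x**5)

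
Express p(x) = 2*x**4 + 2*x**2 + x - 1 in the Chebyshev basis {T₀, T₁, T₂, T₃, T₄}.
(3/4)T₀ + T₁ + (2)T₂ + (1/4)T₄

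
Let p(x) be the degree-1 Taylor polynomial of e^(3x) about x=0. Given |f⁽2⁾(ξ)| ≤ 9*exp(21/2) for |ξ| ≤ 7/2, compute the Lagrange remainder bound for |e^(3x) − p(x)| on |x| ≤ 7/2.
441*exp(21/2)/8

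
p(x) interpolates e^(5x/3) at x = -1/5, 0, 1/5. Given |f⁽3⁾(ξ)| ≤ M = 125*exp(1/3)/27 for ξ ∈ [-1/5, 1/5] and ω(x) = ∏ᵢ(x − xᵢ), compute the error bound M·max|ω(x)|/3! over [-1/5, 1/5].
sqrt(3)*exp(1/3)/729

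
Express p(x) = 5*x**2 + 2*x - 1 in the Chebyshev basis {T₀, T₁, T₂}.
(3/2)T₀ + (2)T₁ + (5/2)T₂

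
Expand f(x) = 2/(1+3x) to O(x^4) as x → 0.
2 - 6*x + 18*x**2 - 54*x**3 + O(x**4)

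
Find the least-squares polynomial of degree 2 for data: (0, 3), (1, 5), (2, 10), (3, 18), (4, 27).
99/35 + (87/70)x + (17/14)x²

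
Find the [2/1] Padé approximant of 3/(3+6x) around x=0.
1/(2*x + 1)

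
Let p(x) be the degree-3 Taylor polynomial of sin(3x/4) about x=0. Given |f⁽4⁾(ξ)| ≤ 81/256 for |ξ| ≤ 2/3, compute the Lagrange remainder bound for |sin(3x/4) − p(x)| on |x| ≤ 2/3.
1/384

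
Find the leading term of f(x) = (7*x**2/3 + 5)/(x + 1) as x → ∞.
7*x/3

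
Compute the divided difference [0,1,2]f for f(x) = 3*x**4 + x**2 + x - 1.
22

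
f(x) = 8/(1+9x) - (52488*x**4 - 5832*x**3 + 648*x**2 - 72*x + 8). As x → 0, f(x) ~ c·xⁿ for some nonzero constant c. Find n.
5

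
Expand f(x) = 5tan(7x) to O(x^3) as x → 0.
35*x + O(x**3)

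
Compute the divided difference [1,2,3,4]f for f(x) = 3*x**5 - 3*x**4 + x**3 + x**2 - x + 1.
166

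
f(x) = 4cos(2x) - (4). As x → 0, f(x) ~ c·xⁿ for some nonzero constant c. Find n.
2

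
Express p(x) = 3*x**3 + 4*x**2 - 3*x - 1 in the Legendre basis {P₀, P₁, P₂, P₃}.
(1/3)P₀ + (-6/5)P₁ + (8/3)P₂ + (6/5)P₃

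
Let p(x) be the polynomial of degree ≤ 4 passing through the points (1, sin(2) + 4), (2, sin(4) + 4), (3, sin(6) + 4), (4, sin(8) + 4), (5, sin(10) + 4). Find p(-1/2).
-385*sin(8)/32 + 1485*sin(6)/64 + 315*sin(10)/128 + 4 + 1155*sin(2)/128 - 693*sin(4)/32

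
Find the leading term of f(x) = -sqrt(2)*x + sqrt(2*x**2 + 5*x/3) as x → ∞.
5*sqrt(2)/12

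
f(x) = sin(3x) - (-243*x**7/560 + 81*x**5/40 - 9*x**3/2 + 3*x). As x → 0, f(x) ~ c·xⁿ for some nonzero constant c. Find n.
9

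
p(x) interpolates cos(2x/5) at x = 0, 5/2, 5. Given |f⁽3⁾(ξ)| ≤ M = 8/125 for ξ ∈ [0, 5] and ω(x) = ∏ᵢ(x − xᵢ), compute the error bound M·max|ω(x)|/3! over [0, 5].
sqrt(3)/27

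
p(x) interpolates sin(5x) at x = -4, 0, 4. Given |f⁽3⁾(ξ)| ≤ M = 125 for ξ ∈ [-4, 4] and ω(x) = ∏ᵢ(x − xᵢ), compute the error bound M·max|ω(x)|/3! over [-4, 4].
8000*sqrt(3)/27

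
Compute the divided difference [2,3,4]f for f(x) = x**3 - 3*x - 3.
9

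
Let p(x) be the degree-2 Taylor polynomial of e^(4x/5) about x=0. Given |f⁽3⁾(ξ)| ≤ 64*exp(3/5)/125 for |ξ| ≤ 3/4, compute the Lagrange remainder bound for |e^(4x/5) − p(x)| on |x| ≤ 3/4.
9*exp(3/5)/250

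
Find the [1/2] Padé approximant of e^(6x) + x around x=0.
(127*x/31 + 1)/(72*x**2/31 - 90*x/31 + 1)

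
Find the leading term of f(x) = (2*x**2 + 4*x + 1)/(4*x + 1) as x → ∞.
x/2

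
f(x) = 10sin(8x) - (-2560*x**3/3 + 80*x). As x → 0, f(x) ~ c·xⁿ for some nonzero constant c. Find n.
5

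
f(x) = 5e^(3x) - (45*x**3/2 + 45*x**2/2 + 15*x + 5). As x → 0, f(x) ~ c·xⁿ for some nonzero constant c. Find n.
4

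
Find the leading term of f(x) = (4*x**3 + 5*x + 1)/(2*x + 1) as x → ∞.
2*x**2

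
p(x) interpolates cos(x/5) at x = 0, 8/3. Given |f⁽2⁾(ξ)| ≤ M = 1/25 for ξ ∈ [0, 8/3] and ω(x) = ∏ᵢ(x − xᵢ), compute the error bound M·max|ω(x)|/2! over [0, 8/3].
8/225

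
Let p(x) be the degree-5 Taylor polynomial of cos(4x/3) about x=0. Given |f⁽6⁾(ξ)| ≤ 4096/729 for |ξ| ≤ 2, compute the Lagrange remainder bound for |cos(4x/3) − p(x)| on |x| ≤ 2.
16384/32805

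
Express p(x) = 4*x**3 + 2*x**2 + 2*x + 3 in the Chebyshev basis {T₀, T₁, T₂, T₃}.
(4)T₀ + (5)T₁ + T₂ + T₃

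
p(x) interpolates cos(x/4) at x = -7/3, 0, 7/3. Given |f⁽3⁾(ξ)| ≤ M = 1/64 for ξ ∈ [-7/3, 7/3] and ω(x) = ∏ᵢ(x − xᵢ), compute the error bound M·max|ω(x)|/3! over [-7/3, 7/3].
343*sqrt(3)/46656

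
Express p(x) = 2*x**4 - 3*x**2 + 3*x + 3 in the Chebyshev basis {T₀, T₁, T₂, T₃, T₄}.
(9/4)T₀ + (3)T₁ + (-1/2)T₂ + (1/4)T₄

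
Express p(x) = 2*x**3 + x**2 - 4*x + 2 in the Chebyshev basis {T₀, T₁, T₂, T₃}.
(5/2)T₀ + (-5/2)T₁ + (1/2)T₂ + (1/2)T₃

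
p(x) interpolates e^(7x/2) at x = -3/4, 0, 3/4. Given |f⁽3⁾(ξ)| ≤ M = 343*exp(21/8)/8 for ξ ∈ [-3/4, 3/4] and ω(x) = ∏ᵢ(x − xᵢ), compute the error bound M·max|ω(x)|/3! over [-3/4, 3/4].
343*sqrt(3)*exp(21/8)/512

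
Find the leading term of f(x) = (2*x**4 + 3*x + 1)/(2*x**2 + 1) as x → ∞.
x**2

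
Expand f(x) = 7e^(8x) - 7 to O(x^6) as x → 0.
56*x + 224*x**2 + 1792*x**3/3 + 3584*x**4/3 + 28672*x**5/15 + O(x**6)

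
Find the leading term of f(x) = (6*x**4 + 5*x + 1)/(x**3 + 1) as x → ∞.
6*x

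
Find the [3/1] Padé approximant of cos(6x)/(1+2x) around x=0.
(27*x**3 - 99*x**2/7 - 27*x/14 + 1)/(x/14 + 1)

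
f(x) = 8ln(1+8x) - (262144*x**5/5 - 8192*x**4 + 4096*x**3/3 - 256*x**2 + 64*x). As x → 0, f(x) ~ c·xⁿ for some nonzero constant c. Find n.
6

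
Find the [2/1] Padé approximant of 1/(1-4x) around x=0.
1/(1 - 4*x)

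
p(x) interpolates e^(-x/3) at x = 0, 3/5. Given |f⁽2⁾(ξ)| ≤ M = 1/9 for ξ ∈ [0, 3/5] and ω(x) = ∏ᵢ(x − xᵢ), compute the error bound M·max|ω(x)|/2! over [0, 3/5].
1/200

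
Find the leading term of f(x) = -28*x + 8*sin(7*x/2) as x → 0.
-343*x**3/6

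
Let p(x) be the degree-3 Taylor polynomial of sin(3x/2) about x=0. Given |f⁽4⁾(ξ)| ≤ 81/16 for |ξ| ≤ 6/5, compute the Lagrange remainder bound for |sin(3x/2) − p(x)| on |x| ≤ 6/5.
2187/5000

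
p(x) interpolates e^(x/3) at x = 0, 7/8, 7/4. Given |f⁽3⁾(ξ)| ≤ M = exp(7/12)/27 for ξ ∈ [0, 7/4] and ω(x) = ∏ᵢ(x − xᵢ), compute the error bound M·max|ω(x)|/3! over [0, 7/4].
343*sqrt(3)*exp(7/12)/373248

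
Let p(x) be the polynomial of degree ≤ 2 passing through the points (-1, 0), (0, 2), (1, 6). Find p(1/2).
15/4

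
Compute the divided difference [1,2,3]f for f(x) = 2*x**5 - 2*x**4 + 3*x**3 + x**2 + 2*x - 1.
149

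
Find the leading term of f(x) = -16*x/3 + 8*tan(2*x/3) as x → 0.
64*x**3/81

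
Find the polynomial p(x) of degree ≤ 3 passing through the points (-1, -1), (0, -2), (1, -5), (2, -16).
-x**3 - x**2 - x - 2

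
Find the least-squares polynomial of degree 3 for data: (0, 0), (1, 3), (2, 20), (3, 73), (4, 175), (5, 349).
5/126 + (871/756)x + (-95/63)x² + (329/108)x³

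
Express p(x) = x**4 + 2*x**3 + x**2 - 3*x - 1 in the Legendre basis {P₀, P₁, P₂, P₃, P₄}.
(-7/15)P₀ + (-9/5)P₁ + (26/21)P₂ + (4/5)P₃ + (8/35)P₄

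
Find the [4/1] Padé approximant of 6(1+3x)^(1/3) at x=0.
(2*x**4 - 16*x**3/5 + 36*x**2/5 + 96*x/5 + 6)/(11*x/5 + 1)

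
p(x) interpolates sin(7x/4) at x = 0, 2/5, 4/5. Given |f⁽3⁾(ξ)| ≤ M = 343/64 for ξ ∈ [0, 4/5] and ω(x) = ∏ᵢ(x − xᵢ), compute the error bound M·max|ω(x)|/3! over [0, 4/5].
343*sqrt(3)/27000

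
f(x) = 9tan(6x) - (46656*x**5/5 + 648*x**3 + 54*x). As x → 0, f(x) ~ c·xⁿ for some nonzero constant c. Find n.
7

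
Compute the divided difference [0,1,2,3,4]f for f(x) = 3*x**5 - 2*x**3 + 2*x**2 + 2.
30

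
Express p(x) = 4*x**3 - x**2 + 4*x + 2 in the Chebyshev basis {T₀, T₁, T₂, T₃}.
(3/2)T₀ + (7)T₁ + (-1/2)T₂ + T₃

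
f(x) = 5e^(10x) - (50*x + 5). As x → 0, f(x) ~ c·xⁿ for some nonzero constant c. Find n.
2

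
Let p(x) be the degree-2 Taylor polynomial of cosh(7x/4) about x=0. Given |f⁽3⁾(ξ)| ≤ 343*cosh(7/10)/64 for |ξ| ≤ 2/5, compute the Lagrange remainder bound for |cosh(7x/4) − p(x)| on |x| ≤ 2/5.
343*cosh(7/10)/6000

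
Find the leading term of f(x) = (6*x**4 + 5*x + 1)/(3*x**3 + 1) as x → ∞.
2*x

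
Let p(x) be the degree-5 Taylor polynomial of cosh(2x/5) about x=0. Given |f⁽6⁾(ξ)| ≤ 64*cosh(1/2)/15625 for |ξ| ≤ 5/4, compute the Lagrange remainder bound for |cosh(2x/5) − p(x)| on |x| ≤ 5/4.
cosh(1/2)/46080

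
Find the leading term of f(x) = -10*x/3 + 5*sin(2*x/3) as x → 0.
-20*x**3/81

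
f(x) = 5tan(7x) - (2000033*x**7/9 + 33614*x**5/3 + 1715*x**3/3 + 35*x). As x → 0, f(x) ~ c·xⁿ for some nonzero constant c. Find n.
9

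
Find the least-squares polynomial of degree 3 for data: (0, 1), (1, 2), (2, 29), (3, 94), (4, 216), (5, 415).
29/42 + (-857/252)x + (235/84)x² + (26/9)x³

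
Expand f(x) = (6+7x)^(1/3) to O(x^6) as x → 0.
6**(1/3) + 7*6**(1/3)*x/18 - 49*6**(1/3)*x**2/324 + 1715*6**(1/3)*x**3/17496 - 12005*6**(1/3)*x**4/157464 + 184877*6**(1/3)*x**5/2834352 + O(x**6)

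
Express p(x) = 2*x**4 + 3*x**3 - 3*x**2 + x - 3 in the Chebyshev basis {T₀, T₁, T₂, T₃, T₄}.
(-15/4)T₀ + (13/4)T₁ + (-1/2)T₂ + (3/4)T₃ + (1/4)T₄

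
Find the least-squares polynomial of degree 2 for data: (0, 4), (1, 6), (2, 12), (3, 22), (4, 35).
137/35 + (13/35)x + (13/7)x²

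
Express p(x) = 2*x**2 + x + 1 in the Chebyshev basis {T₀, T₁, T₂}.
(2)T₀ + T₁ + T₂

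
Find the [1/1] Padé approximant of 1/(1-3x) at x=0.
1/(1 - 3*x)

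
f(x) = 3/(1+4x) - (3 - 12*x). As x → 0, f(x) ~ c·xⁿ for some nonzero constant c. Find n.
2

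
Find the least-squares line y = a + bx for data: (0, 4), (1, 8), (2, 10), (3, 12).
a = 23/5, b = 13/5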